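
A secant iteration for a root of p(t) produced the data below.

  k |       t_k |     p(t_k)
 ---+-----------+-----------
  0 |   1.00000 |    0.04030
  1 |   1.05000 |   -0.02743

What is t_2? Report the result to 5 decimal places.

1.02975

t_2 = 1.05000 − (-0.02743)·(1.05000 − 1.00000) / (-0.02743 − 0.04030)
   = 1.05000 − (-0.0013715)/(-0.0677300) = 1.0297505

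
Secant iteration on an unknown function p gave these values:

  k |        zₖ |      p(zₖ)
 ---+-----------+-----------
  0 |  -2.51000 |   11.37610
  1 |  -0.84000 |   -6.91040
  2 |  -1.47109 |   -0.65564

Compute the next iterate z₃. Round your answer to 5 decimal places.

-1.53724

z₃ = -1.47109 − (-0.65564)·(-1.47109 − (-0.84000)) / (-0.65564 − (-6.91040))
   = -1.47109 − (0.4137678)/(6.2547600) = -1.5372425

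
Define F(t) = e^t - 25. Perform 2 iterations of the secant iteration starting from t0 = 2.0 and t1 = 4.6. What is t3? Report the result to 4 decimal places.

F(2.0) = -17.610944, F(4.6) = 74.484316
t2 = 4.600000 − 74.484316·(4.600000 − 2.000000) / (74.484316 − (-17.610944)) = 4.600000 − (193.659221)/(92.095260) = 2.497186
F(2.497186) = -12.851742
t3 = 2.497186 − (-12.851742)·(2.497186 − 4.600000) / (-12.851742 − 74.484316) = 2.497186 − (27.024826)/(-87.336058) = 2.806621

2.8066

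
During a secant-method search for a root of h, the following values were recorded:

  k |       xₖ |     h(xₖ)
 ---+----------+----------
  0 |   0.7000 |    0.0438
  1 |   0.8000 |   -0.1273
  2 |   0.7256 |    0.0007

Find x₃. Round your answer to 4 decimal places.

0.7260

x₃ = 0.7256 − 0.0007·(0.7256 − 0.8000) / (0.0007 − (-0.1273))
   = 0.7256 − (-0.000052)/(0.128000) = 0.726007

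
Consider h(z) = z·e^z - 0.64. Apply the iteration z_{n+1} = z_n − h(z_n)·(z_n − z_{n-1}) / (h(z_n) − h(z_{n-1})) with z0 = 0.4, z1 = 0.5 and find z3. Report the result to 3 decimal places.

0.420

h(0.4) = -0.04327, h(0.5) = 0.18436
z2 = 0.50000 − 0.18436·(0.50000 − 0.40000) / (0.18436 − (-0.04327)) = 0.50000 − (0.01844)/(0.22763) = 0.41901
h(0.41901) = -0.00292
z3 = 0.41901 − (-0.00292)·(0.41901 − 0.50000) / (-0.00292 − 0.18436) = 0.41901 − (0.00024)/(-0.18728) = 0.42027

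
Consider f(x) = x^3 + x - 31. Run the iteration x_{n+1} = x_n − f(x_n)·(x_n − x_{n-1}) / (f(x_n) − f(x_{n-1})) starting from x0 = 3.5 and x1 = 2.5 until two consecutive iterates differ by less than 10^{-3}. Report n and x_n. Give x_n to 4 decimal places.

f(3.5) = 15.375000, f(2.5) = -12.875000
x2 = 2.500000 − (-12.875000)·(-1.000000)/(-28.250000) = 2.955752;  |Δ| = 0.455752
f(2.955752) = -2.221404
x3 = 2.955752 − (-2.221404)·(0.455752)/(10.653596) = 3.050782;  |Δ| = 0.095030
f(3.050782) = 0.445238
x4 = 3.050782 − 0.445238·(0.095030)/(2.666642) = 3.034915;  |Δ| = 0.015867
f(3.034915) = -0.011357
x5 = 3.034915 − (-0.011357)·(-0.015867)/(-0.456595) = 3.035310;  |Δ| = 0.000395
|x5 − x4| = 0.000395 < 10^{-3}

n = 5, x_n = 3.0353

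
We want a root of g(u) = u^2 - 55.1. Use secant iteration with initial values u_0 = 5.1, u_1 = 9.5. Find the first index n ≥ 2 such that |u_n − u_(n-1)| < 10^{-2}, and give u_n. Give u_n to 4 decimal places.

g(5.1) = -29.090000, g(9.5) = 35.150000
u_2 = 9.500000 − 35.150000·(4.400000)/(64.240000) = 7.092466;  |Δ| = 2.407534
g(7.092466) = -4.796930
u_3 = 7.092466 − (-4.796930)·(-2.407534)/(-39.946930) = 7.381569;  |Δ| = 0.289103
g(7.381569) = -0.612445
u_4 = 7.381569 − (-0.612445)·(0.289103)/(4.184485) = 7.423882;  |Δ| = 0.042313
g(7.423882) = 0.014023
u_5 = 7.423882 − 0.014023·(0.042313)/(0.626468) = 7.422935;  |Δ| = 0.000947
|u_5 − u_4| = 0.000947 < 10^{-2}

n = 5, u_n = 7.4229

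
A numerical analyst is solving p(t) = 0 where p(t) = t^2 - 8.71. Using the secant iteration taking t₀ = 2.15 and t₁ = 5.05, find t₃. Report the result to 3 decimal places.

2.888

p(2.15) = -4.08750, p(5.05) = 16.79250
t₂ = 5.05000 − 16.79250·(5.05000 − 2.15000) / (16.79250 − (-4.08750)) = 5.05000 − (48.69825)/(20.88000) = 2.71771
p(2.71771) = -1.32406
t₃ = 2.71771 − (-1.32406)·(2.71771 − 5.05000) / (-1.32406 − 16.79250) = 2.71771 − (3.08810)/(-18.11656) = 2.88817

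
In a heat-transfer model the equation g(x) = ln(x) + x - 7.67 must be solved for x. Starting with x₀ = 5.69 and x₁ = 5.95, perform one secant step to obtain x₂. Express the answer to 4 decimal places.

5.8959

g(5.69) = -0.241290, g(5.95) = 0.063391
x₂ = 5.950000 − 0.063391·(5.950000 − 5.690000) / (0.063391 − (-0.241290)) = 5.950000 − (0.016482)/(0.304681) = 5.895905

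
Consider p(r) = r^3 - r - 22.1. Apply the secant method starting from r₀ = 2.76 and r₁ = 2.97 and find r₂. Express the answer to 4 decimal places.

2.9223

p(2.76) = -3.835424, p(2.97) = 1.128073
r₂ = 2.970000 − 1.128073·(2.970000 − 2.760000) / (1.128073 − (-3.835424)) = 2.970000 − (0.236895)/(4.963497) = 2.922272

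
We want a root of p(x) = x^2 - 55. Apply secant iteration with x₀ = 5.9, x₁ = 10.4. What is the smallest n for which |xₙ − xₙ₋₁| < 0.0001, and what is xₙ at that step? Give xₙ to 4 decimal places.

n = 6, xₙ = 7.4162

p(5.9) = -20.190000, p(10.4) = 53.160000
x₂ = 10.400000 − 53.160000·(4.500000)/(73.350000) = 7.138650;  |Δ| = 3.261350
p(7.138650) = -4.039672
x₃ = 7.138650 − (-4.039672)·(-3.261350)/(-57.199672) = 7.368980;  |Δ| = 0.230330
p(7.368980) = -0.698134
x₄ = 7.368980 − (-0.698134)·(0.230330)/(3.341538) = 7.417102;  |Δ| = 0.048122
p(7.417102) = 0.013400
x₅ = 7.417102 − 0.013400·(0.048122)/(0.711533) = 7.416196;  |Δ| = 0.000906
p(7.416196) = -0.000043
x₆ = 7.416196 − (-0.000043)·(-0.000906)/(-0.013442) = 7.416198;  |Δ| = 0.000003
|x₆ − x₅| = 0.000003 < 0.0001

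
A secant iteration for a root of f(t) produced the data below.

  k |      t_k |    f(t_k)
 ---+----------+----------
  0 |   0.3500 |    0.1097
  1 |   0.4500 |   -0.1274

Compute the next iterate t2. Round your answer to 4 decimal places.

0.3963

t2 = 0.4500 − (-0.1274)·(0.4500 − 0.3500) / (-0.1274 − 0.1097)
   = 0.4500 − (-0.012740)/(-0.237100) = 0.396267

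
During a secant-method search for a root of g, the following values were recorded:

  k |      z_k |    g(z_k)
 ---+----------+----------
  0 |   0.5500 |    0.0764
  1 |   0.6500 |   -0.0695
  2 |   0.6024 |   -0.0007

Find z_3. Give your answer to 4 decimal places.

z_3 = 0.6024 − (-0.0007)·(0.6024 − 0.6500) / (-0.0007 − (-0.0695))
   = 0.6024 − (0.000033)/(0.068800) = 0.601916

0.6019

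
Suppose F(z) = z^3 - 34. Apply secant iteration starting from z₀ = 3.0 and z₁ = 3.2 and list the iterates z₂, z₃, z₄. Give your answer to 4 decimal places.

3.2427, 3.2396, 3.2396

F(3.0) = -7.000000, F(3.2) = -1.232000
z₂ = 3.200000 − (-1.232000)·(3.200000 − 3.000000) / (-1.232000 − (-7.000000)) = 3.200000 − (-0.246400)/(5.768000) = 3.242718
F(3.242718) = 0.097907
z₃ = 3.242718 − 0.097907·(3.242718 − 3.200000) / (0.097907 − (-1.232000)) = 3.242718 − (0.004182)/(1.329907) = 3.239574
F(3.239574) = -0.001205
z₄ = 3.239574 − (-0.001205)·(3.239574 − 3.242718) / (-0.001205 − 0.097907) = 3.239574 − (0.000004)/(-0.099112) = 3.239612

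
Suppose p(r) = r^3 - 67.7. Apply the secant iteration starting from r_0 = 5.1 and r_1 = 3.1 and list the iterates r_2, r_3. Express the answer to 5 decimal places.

3.83710, 4.14639

p(5.1) = 64.9510000, p(3.1) = -37.9090000
r_2 = 3.1000000 − (-37.9090000)·(3.1000000 − 5.1000000) / (-37.9090000 − 64.9510000) = 3.1000000 − (75.8180000)/(-102.8600000) = 3.8370990
p(3.8370990) = -11.2051314
r_3 = 3.8370990 − (-11.2051314)·(3.8370990 − 3.1000000) / (-11.2051314 − (-37.9090000)) = 3.8370990 − (-8.2592908)/(26.7038686) = 4.1463909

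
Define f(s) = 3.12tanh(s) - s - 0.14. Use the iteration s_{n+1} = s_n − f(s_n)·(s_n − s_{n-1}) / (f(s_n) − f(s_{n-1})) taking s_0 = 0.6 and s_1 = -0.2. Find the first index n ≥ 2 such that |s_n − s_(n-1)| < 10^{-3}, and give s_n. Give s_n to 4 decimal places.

n = 4, s_n = 0.0662

f(0.6) = 0.935595, f(-0.2) = -0.555811
s_2 = -0.200000 − (-0.555811)·(-0.800000)/(-1.491406) = 0.098141;  |Δ| = 0.298141
f(0.098141) = 0.067079
s_3 = 0.098141 − 0.067079·(0.298141)/(0.622890) = 0.066034;  |Δ| = 0.032107
f(0.066034) = -0.000307
s_4 = 0.066034 − (-0.000307)·(-0.032107)/(-0.067386) = 0.066180;  |Δ| = 0.000146
|s_4 − s_3| = 0.000146 < 10^{-3}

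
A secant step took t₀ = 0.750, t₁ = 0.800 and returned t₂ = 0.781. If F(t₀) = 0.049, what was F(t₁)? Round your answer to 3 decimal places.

-0.030

The secant line through (0.750, 0.049) and (0.800, F(t₁)) crosses zero at t₂ = 0.781.
So (0.750, 0.049), (0.800, F(t₁)), (0.781, 0) are collinear:
F(t₁) = 0.049 · (0.800 − 0.781) / (0.750 − 0.781) = 0.049 · (0.01900)/(-0.03100) = -0.03003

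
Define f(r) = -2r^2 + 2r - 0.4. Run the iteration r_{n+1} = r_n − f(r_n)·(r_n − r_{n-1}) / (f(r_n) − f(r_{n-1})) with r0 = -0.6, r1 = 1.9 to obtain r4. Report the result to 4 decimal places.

3.6549

f(-0.6) = -2.320000, f(1.9) = -3.820000
r2 = 1.900000 − (-3.820000)·(1.900000 − (-0.600000)) / (-3.820000 − (-2.320000)) = 1.900000 − (-9.550000)/(-1.500000) = -4.466667
f(-4.466667) = -49.235556
r3 = -4.466667 − (-49.235556)·(-4.466667 − 1.900000) / (-49.235556 − (-3.820000)) = -4.466667 − (313.466370)/(-45.415556) = 2.435514
f(2.435514) = -7.392429
r4 = 2.435514 − (-7.392429)·(2.435514 − (-4.466667)) / (-7.392429 − (-49.235556)) = 2.435514 − (-51.023881)/(41.843127) = 3.654923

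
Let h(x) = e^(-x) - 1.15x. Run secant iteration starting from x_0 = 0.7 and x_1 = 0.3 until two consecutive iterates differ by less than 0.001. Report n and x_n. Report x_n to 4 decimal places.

n = 4, x_n = 0.5180

h(0.7) = -0.308415, h(0.3) = 0.395818
x_2 = 0.300000 − 0.395818·(-0.400000)/(0.704233) = 0.524822;  |Δ| = 0.224822
h(0.524822) = -0.011885
x_3 = 0.524822 − (-0.011885)·(0.224822)/(-0.407703) = 0.518268;  |Δ| = 0.006554
h(0.518268) = -0.000458
x_4 = 0.518268 − (-0.000458)·(-0.006554)/(0.011427) = 0.518006;  |Δ| = 0.000263
|x_4 − x_3| = 0.000263 < 0.001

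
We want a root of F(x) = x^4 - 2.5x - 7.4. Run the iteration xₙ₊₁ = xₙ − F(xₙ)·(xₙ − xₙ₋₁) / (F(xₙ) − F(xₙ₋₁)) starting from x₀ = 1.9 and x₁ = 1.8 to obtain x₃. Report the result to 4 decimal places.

F(1.9) = 0.882100, F(1.8) = -1.402400
x₂ = 1.800000 − (-1.402400)·(1.800000 − 1.900000) / (-1.402400 − 0.882100) = 1.800000 − (0.140240)/(-2.284500) = 1.861388
F(1.861388) = -0.048881
x₃ = 1.861388 − (-0.048881)·(1.861388 − 1.800000) / (-0.048881 − (-1.402400)) = 1.861388 − (-0.003001)/(1.353519) = 1.863605

1.8636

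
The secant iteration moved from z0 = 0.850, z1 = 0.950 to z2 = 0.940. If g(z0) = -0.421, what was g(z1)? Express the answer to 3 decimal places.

The secant line through (0.850, -0.421) and (0.950, g(z1)) crosses zero at z2 = 0.940.
So (0.850, -0.421), (0.950, g(z1)), (0.940, 0) are collinear:
g(z1) = -0.421 · (0.950 − 0.940) / (0.850 − 0.940) = -0.421 · (0.01000)/(-0.09000) = 0.04678

0.047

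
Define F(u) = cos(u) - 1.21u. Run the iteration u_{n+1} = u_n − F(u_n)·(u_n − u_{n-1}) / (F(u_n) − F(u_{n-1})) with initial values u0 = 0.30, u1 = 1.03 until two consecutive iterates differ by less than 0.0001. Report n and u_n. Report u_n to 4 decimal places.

F(0.30) = 0.592336, F(1.03) = -0.731481
u2 = 1.030000 − (-0.731481)·(0.730000)/(-1.323818) = 0.626635;  |Δ| = 0.403365
F(0.626635) = 0.051776
u3 = 0.626635 − 0.051776·(-0.403365)/(0.783258) = 0.653299;  |Δ| = 0.026664
F(0.653299) = 0.003591
u4 = 0.653299 − 0.003591·(0.026664)/(-0.048186) = 0.655286;  |Δ| = 0.001987
F(0.655286) = -0.000023
u5 = 0.655286 − (-0.000023)·(0.001987)/(-0.003613) = 0.655274;  |Δ| = 0.000013
|u5 − u4| = 0.000013 < 0.0001

n = 5, u_n = 0.6553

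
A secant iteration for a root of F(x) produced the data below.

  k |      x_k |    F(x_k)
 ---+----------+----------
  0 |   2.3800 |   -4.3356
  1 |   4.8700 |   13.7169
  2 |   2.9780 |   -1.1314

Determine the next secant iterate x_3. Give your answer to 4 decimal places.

x_3 = 2.9780 − (-1.1314)·(2.9780 − 4.8700) / (-1.1314 − 13.7169)
   = 2.9780 − (2.140609)/(-14.848300) = 3.122165

3.1222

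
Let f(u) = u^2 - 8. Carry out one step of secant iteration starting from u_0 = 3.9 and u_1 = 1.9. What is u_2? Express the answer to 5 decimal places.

2.65690

f(3.9) = 7.2100000, f(1.9) = -4.3900000
u_2 = 1.9000000 − (-4.3900000)·(1.9000000 − 3.9000000) / (-4.3900000 − 7.2100000) = 1.9000000 − (8.7800000)/(-11.6000000) = 2.6568966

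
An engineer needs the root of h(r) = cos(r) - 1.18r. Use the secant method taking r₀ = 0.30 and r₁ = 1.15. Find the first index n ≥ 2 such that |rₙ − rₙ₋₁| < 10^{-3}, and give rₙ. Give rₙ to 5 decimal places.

h(0.30) = 0.6013365, h(1.15) = -0.9485126
r₂ = 1.1500000 − (-0.9485126)·(0.8500000)/(-1.5498490) = 0.6297973;  |Δ| = 0.5202027
h(0.6297973) = 0.0649861
r₃ = 0.6297973 − 0.0649861·(-0.5202027)/(1.0134987) = 0.6631530;  |Δ| = 0.0333557
h(0.6631530) = 0.0055346
r₄ = 0.6631530 − 0.0055346·(0.0333557)/(-0.0594515) = 0.6662582;  |Δ| = 0.0031052
h(0.6662582) = -0.0000450
r₅ = 0.6662582 − (-0.0000450)·(0.0031052)/(-0.0055796) = 0.6662332;  |Δ| = 0.0000250
|r₅ − r₄| = 0.0000250 < 10^{-3}

n = 5, rₙ = 0.66623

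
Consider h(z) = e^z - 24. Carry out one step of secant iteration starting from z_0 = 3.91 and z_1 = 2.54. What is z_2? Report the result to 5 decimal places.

h(3.91) = 25.8989520, h(2.54) = -11.3203290
z_2 = 2.5400000 − (-11.3203290)·(2.5400000 − 3.9100000) / (-11.3203290 − 25.8989520) = 2.5400000 − (15.5088508)/(-37.2192810) = 2.9566886

2.95669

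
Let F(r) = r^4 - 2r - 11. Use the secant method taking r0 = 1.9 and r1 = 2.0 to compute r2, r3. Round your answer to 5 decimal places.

1.96387, 1.96569

F(1.9) = -1.7679000, F(2.0) = 1.0000000
r2 = 2.0000000 − 1.0000000·(2.0000000 − 1.9000000) / (1.0000000 − (-1.7679000)) = 2.0000000 − (0.1000000)/(2.7679000) = 1.9638715
F(1.9638715) = -0.0529033
r3 = 1.9638715 − (-0.0529033)·(1.9638715 − 2.0000000) / (-0.0529033 − 1.0000000) = 1.9638715 − (0.0019113)/(-1.0529033) = 1.9656868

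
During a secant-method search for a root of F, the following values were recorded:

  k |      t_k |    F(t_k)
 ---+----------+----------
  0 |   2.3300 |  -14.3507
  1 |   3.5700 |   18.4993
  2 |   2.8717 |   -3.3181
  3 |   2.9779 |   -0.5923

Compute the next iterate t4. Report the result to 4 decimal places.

3.0010

t4 = 2.9779 − (-0.5923)·(2.9779 − 2.8717) / (-0.5923 − (-3.3181))
   = 2.9779 − (-0.062902)/(2.725800) = 3.000977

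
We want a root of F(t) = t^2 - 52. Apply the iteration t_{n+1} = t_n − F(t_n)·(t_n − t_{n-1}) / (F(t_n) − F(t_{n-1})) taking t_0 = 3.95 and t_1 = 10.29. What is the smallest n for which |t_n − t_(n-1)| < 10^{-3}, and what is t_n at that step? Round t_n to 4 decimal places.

n = 6, t_n = 7.2111

F(3.95) = -36.397500, F(10.29) = 53.884100
t_2 = 10.290000 − 53.884100·(6.340000)/(90.281600) = 6.506004;  |Δ| = 3.783996
F(6.506004) = -9.671909
t_3 = 6.506004 − (-9.671909)·(-3.783996)/(-63.556009) = 7.081850;  |Δ| = 0.575846
F(7.081850) = -1.847400
t_4 = 7.081850 − (-1.847400)·(0.575846)/(7.824509) = 7.217810;  |Δ| = 0.135960
F(7.217810) = 0.096777
t_5 = 7.217810 − 0.096777·(0.135960)/(1.944177) = 7.211042;  |Δ| = 0.006768
F(7.211042) = -0.000874
t_6 = 7.211042 − (-0.000874)·(-0.006768)/(-0.097651) = 7.211103;  |Δ| = 0.000061
|t_6 − t_5| = 0.000061 < 10^{-3}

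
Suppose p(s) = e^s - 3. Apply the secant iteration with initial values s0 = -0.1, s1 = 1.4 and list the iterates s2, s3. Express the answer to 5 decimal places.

p(-0.1) = -2.0951626, p(1.4) = 1.0552000
s2 = 1.4000000 − 1.0552000·(1.4000000 − (-0.1000000)) / (1.0552000 − (-2.0951626)) = 1.4000000 − (1.5828000)/(3.1503625) = 0.8975817
p(0.8975817) = -0.5463379
s3 = 0.8975817 − (-0.5463379)·(0.8975817 − 1.4000000) / (-0.5463379 − 1.0552000) = 0.8975817 − (0.2744902)/(-1.6015378) = 1.0689733

0.89758, 1.06897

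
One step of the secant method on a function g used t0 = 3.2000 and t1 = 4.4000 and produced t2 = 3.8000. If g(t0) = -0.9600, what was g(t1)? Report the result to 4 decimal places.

The secant line through (3.2000, -0.9600) and (4.4000, g(t1)) crosses zero at t2 = 3.8000.
So (3.2000, -0.9600), (4.4000, g(t1)), (3.8000, 0) are collinear:
g(t1) = -0.9600 · (4.4000 − 3.8000) / (3.2000 − 3.8000) = -0.9600 · (0.600000)/(-0.600000) = 0.960000

0.9600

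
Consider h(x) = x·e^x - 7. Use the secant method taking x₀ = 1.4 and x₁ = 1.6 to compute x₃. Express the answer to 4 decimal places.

1.5240

h(1.4) = -1.322720, h(1.6) = 0.924852
x₂ = 1.600000 − 0.924852·(1.600000 − 1.400000) / (0.924852 − (-1.322720)) = 1.600000 − (0.184970)/(2.247572) = 1.517702
h(1.517702) = -0.076651
x₃ = 1.517702 − (-0.076651)·(1.517702 − 1.600000) / (-0.076651 − 0.924852) = 1.517702 − (0.006308)/(-1.001503) = 1.524001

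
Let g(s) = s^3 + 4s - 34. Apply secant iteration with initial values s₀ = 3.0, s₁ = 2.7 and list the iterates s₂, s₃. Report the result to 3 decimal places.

g(3.0) = 5.00000, g(2.7) = -3.51700
s₂ = 2.70000 − (-3.51700)·(2.70000 − 3.00000) / (-3.51700 − 5.00000) = 2.70000 − (1.05510)/(-8.51700) = 2.82388
g(2.82388) = -0.18597
s₃ = 2.82388 − (-0.18597)·(2.82388 − 2.70000) / (-0.18597 − (-3.51700)) = 2.82388 − (-0.02304)/(3.33103) = 2.83080

2.824, 2.831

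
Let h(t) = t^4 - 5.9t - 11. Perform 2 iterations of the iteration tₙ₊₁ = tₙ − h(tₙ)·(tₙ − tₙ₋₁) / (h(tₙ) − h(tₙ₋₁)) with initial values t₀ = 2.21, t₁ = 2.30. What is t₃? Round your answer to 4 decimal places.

2.2149

h(2.21) = -0.184567, h(2.30) = 3.414100
t₂ = 2.300000 − 3.414100·(2.300000 − 2.210000) / (3.414100 − (-0.184567)) = 2.300000 − (0.307269)/(3.598667) = 2.214616
h(2.214616) = -0.011883
t₃ = 2.214616 − (-0.011883)·(2.214616 − 2.300000) / (-0.011883 − 3.414100) = 2.214616 − (0.001015)/(-3.425983) = 2.214912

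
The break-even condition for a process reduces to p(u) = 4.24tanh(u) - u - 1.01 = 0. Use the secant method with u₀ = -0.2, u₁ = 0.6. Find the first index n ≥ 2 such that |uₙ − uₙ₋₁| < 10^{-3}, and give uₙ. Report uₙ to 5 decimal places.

p(-0.2) = -1.6468714, p(0.6) = 0.6670902
u₂ = 0.6000000 − 0.6670902·(0.8000000)/(2.3139615) = 0.3693686;  |Δ| = 0.2306314
p(0.3693686) = 0.1192141
u₃ = 0.3693686 − 0.1192141·(-0.2306314)/(-0.5478760) = 0.3191848;  |Δ| = 0.0501838
p(0.3191848) = -0.0200016
u₄ = 0.3191848 − (-0.0200016)·(-0.0501838)/(-0.1392158) = 0.3263949;  |Δ| = 0.0072101
p(0.3263949) = 0.0003826
u₅ = 0.3263949 − 0.0003826·(0.0072101)/(0.0203842) = 0.3262596;  |Δ| = 0.0001353
|u₅ − u₄| = 0.0001353 < 10^{-3}

n = 5, uₙ = 0.32626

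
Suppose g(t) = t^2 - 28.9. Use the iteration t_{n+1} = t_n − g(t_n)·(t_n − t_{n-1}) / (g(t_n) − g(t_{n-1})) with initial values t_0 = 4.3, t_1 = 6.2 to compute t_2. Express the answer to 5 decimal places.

5.29143

g(4.3) = -10.4100000, g(6.2) = 9.5400000
t_2 = 6.2000000 − 9.5400000·(6.2000000 − 4.3000000) / (9.5400000 − (-10.4100000)) = 6.2000000 − (18.1260000)/(19.9500000) = 5.2914286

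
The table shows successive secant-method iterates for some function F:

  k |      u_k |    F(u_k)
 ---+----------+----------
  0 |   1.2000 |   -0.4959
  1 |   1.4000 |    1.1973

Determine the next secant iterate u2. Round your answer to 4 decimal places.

u2 = 1.4000 − 1.1973·(1.4000 − 1.2000) / (1.1973 − (-0.4959))
   = 1.4000 − (0.239460)/(1.693200) = 1.258575

1.2586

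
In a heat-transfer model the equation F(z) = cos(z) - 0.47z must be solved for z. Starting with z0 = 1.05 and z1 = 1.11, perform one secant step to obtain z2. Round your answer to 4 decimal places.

1.0530

F(1.05) = 0.004071, F(1.11) = -0.077038
z2 = 1.110000 − (-0.077038)·(1.110000 − 1.050000) / (-0.077038 − 0.004071) = 1.110000 − (-0.004622)/(-0.081110) = 1.053012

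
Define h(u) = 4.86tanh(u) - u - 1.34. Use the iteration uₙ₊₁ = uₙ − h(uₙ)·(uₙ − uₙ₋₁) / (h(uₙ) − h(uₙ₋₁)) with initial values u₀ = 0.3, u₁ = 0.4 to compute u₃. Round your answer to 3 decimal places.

h(0.3) = -0.22422, h(0.4) = 0.10655
u₂ = 0.40000 − 0.10655·(0.40000 − 0.30000) / (0.10655 − (-0.22422)) = 0.40000 − (0.01066)/(0.33077) = 0.36779
h(0.36779) = 0.00320
u₃ = 0.36779 − 0.00320·(0.36779 − 0.40000) / (0.00320 − 0.10655) = 0.36779 − (-0.00010)/(-0.10335) = 0.36679

0.367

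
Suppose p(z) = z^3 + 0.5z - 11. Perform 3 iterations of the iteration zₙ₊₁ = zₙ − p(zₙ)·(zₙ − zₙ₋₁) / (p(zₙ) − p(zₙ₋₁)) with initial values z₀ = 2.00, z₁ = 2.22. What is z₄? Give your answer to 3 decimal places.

2.149

p(2.00) = -2.00000, p(2.22) = 1.05105
z₂ = 2.22000 − 1.05105·(2.22000 − 2.00000) / (1.05105 − (-2.00000)) = 2.22000 − (0.23123)/(3.05105) = 2.14421
p(2.14421) = -0.06956
z₃ = 2.14421 − (-0.06956)·(2.14421 − 2.22000) / (-0.06956 − 1.05105) = 2.14421 − (0.00527)/(-1.12061) = 2.14892
p(2.14892) = -0.00218
z₄ = 2.14892 − (-0.00218)·(2.14892 − 2.14421) / (-0.00218 − (-0.06956)) = 2.14892 − (-0.00001)/(0.06738) = 2.14907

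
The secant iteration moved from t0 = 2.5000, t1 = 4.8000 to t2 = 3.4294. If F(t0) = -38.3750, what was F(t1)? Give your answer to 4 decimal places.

The secant line through (2.5000, -38.3750) and (4.8000, F(t1)) crosses zero at t2 = 3.4294.
So (2.5000, -38.3750), (4.8000, F(t1)), (3.4294, 0) are collinear:
F(t1) = -38.3750 · (4.8000 − 3.4294) / (2.5000 − 3.4294) = -38.3750 · (1.370600)/(-0.929400) = 56.592183

56.5922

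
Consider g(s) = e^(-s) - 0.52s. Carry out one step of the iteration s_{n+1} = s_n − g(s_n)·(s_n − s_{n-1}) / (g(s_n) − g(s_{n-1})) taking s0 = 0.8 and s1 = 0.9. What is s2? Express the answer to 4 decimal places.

g(0.8) = 0.033329, g(0.9) = -0.061430
s2 = 0.900000 − (-0.061430)·(0.900000 − 0.800000) / (-0.061430 − 0.033329) = 0.900000 − (-0.006143)/(-0.094759) = 0.835172

0.8352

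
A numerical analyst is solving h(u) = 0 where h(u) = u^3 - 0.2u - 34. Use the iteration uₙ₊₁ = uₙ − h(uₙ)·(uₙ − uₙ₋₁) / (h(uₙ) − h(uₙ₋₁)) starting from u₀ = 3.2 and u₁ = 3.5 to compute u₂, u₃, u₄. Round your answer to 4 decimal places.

h(3.2) = -1.872000, h(3.5) = 8.175000
u₂ = 3.500000 − 8.175000·(3.500000 − 3.200000) / (8.175000 − (-1.872000)) = 3.500000 − (2.452500)/(10.047000) = 3.255897
h(3.255897) = -0.135845
u₃ = 3.255897 − (-0.135845)·(3.255897 − 3.500000) / (-0.135845 − 8.175000) = 3.255897 − (0.033160)/(-8.310845) = 3.259887
h(3.259887) = -0.009596
u₄ = 3.259887 − (-0.009596)·(3.259887 − 3.255897) / (-0.009596 − (-0.135845)) = 3.259887 − (-0.000038)/(0.126249) = 3.260191

3.2559, 3.2599, 3.2602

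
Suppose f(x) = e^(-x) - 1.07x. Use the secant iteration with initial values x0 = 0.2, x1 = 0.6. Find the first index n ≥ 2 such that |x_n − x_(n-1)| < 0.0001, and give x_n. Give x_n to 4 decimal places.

n = 4, x_n = 0.5430

f(0.2) = 0.604731, f(0.6) = -0.093188
x2 = 0.600000 − (-0.093188)·(0.400000)/(-0.697919) = 0.546591;  |Δ| = 0.053409
f(0.546591) = -0.005932
x3 = 0.546591 − (-0.005932)·(-0.053409)/(0.087256) = 0.542960;  |Δ| = 0.003631
f(0.542960) = 0.000059
x4 = 0.542960 − 0.000059·(-0.003631)/(0.005991) = 0.542996;  |Δ| = 0.000036
|x4 − x3| = 0.000036 < 0.0001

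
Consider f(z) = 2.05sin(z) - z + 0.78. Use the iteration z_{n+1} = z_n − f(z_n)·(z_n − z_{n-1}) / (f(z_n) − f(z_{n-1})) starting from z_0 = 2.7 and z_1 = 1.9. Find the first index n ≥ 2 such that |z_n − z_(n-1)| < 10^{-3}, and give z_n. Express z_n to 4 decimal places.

f(2.7) = -1.043871, f(1.9) = 0.819915
z_2 = 1.900000 − 0.819915·(-0.800000)/(1.863786) = 2.251935;  |Δ| = 0.351935
f(2.251935) = 0.120620
z_3 = 2.251935 − 0.120620·(0.351935)/(-0.699295) = 2.312640;  |Δ| = 0.060704
f(2.312640) = -0.021330
z_4 = 2.312640 − (-0.021330)·(0.060704)/(-0.141949) = 2.303518;  |Δ| = 0.009122
f(2.303518) = 0.000363
z_5 = 2.303518 − 0.000363·(-0.009122)/(0.021693) = 2.303671;  |Δ| = 0.000153
|z_5 − z_4| = 0.000153 < 10^{-3}

n = 5, z_n = 2.3037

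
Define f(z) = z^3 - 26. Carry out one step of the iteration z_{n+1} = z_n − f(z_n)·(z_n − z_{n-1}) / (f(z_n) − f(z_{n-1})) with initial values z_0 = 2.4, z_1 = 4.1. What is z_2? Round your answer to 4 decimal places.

2.7757

f(2.4) = -12.176000, f(4.1) = 42.921000
z_2 = 4.100000 − 42.921000·(4.100000 − 2.400000) / (42.921000 − (-12.176000)) = 4.100000 − (72.965700)/(55.097000) = 2.775687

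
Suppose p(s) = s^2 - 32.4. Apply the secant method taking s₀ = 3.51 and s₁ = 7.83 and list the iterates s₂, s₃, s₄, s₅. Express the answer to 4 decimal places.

5.2807, 5.6250, 5.6946, 5.6921

p(3.51) = -20.079900, p(7.83) = 28.908900
s₂ = 7.830000 − 28.908900·(7.830000 − 3.510000) / (28.908900 − (-20.079900)) = 7.830000 − (124.886448)/(48.988800) = 5.280714
p(5.280714) = -4.514057
s₃ = 5.280714 − (-4.514057)·(5.280714 − 7.830000) / (-4.514057 − 28.908900) = 5.280714 − (11.507620)/(-33.422957) = 5.625017
p(5.625017) = -0.759182
s₄ = 5.625017 − (-0.759182)·(5.625017 − 5.280714) / (-0.759182 − (-4.514057)) = 5.625017 − (-0.261389)/(3.754875) = 5.694630
p(5.694630) = 0.028814
s₅ = 5.694630 − 0.028814·(5.694630 − 5.625017) / (0.028814 − (-0.759182)) = 5.694630 − (0.002006)/(0.787996) = 5.692085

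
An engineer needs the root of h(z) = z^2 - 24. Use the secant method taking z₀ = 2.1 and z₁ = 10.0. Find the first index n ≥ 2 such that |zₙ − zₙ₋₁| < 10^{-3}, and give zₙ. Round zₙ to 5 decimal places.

n = 7, zₙ = 4.89898

h(2.1) = -19.5900000, h(10.0) = 76.0000000
z₂ = 10.0000000 − 76.0000000·(7.9000000)/(95.5900000) = 3.7190083;  |Δ| = 6.2809917
h(3.7190083) = -10.1689775
z₃ = 3.7190083 − (-10.1689775)·(-6.2809917)/(-86.1689775) = 4.4602410;  |Δ| = 0.7412327
h(4.4602410) = -4.1062505
z₄ = 4.4602410 − (-4.1062505)·(0.7412327)/(6.0627270) = 4.9622737;  |Δ| = 0.5020327
h(4.9622737) = 0.6241599
z₅ = 4.9622737 − 0.6241599·(0.5020327)/(4.7304104) = 4.8960323;  |Δ| = 0.0662413
h(4.8960323) = -0.0288674
z₆ = 4.8960323 − (-0.0288674)·(-0.0662413)/(-0.6530273) = 4.8989606;  |Δ| = 0.0029282
h(4.8989606) = -0.0001854
z₇ = 4.8989606 − (-0.0001854)·(0.0029282)/(0.0286820) = 4.8989795;  |Δ| = 0.0000189
|z₇ − z₆| = 0.0000189 < 10^{-3}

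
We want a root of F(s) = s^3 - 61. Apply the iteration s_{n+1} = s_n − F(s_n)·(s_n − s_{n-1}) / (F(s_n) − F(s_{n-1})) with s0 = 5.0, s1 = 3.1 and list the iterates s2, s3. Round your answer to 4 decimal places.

3.7228, 3.9914

F(5.0) = 64.000000, F(3.1) = -31.209000
s2 = 3.100000 − (-31.209000)·(3.100000 − 5.000000) / (-31.209000 − 64.000000) = 3.100000 − (59.297100)/(-95.209000) = 3.722810
F(3.722810) = -9.404414
s3 = 3.722810 − (-9.404414)·(3.722810 − 3.100000) / (-9.404414 − (-31.209000)) = 3.722810 − (-5.857161)/(21.804586) = 3.991430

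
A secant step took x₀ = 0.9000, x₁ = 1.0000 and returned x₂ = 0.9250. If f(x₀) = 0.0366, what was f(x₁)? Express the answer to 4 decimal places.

-0.1098

The secant line through (0.9000, 0.0366) and (1.0000, f(x₁)) crosses zero at x₂ = 0.9250.
So (0.9000, 0.0366), (1.0000, f(x₁)), (0.9250, 0) are collinear:
f(x₁) = 0.0366 · (1.0000 − 0.9250) / (0.9000 − 0.9250) = 0.0366 · (0.075000)/(-0.025000) = -0.109800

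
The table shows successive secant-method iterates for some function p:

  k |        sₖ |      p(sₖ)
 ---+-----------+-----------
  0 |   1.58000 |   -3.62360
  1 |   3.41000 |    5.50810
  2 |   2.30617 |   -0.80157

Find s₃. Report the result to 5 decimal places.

s₃ = 2.30617 − (-0.80157)·(2.30617 − 3.41000) / (-0.80157 − 5.50810)
   = 2.30617 − (0.8847970)/(-6.3096700) = 2.4463987

2.44640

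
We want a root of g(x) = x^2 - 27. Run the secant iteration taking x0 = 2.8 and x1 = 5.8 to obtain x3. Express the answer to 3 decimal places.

g(2.8) = -19.16000, g(5.8) = 6.64000
x2 = 5.80000 − 6.64000·(5.80000 − 2.80000) / (6.64000 − (-19.16000)) = 5.80000 − (19.92000)/(25.80000) = 5.02791
g(5.02791) = -1.72015
x3 = 5.02791 − (-1.72015)·(5.02791 − 5.80000) / (-1.72015 − 6.64000) = 5.02791 − (1.32812)/(-8.36015) = 5.18677

5.187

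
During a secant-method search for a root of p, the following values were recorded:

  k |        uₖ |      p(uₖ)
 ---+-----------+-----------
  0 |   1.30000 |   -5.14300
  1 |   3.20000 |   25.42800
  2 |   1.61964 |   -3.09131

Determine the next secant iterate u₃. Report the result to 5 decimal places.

1.79094

u₃ = 1.61964 − (-3.09131)·(1.61964 − 3.20000) / (-3.09131 − 25.42800)
   = 1.61964 − (4.8853827)/(-28.5193100) = 1.7909409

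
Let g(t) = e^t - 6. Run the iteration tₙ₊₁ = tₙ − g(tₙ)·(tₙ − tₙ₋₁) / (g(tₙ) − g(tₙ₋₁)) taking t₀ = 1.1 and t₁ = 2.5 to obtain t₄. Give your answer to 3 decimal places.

1.801

g(1.1) = -2.99583, g(2.5) = 6.18249
t₂ = 2.50000 − 6.18249·(2.50000 − 1.10000) / (6.18249 − (-2.99583)) = 2.50000 − (8.65549)/(9.17833) = 1.55696
g(1.55696) = -1.25560
t₃ = 1.55696 − (-1.25560)·(1.55696 − 2.50000) / (-1.25560 − 6.18249) = 1.55696 − (1.18408)/(-7.43810) = 1.71616
g(1.71616) = -0.43690
t₄ = 1.71616 − (-0.43690)·(1.71616 − 1.55696) / (-0.43690 − (-1.25560)) = 1.71616 − (-0.06955)/(0.81870) = 1.80111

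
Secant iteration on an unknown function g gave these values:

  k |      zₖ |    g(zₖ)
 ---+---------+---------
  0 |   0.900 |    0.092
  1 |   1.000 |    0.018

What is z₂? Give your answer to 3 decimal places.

1.024

z₂ = 1.000 − 0.018·(1.000 − 0.900) / (0.018 − 0.092)
   = 1.000 − (0.00180)/(-0.07400) = 1.02432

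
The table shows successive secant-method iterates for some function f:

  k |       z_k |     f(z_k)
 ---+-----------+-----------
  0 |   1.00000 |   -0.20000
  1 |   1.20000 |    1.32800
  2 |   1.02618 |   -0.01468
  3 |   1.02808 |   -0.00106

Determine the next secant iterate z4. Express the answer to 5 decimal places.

z4 = 1.02808 − (-0.00106)·(1.02808 − 1.02618) / (-0.00106 − (-0.01468))
   = 1.02808 − (-0.0000020)/(0.0136200) = 1.0282279

1.02823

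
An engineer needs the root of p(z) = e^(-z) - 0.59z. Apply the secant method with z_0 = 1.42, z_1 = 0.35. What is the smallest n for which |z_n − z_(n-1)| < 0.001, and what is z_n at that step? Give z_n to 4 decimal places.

n = 5, z_n = 0.7783

p(1.42) = -0.596086, p(0.35) = 0.498188
z_2 = 0.350000 − 0.498188·(-1.070000)/(1.094274) = 0.837137;  |Δ| = 0.487137
p(0.837137) = -0.060962
z_3 = 0.837137 − (-0.060962)·(0.487137)/(-0.559151) = 0.784026;  |Δ| = 0.053111
p(0.784026) = -0.006011
z_4 = 0.784026 − (-0.006011)·(-0.053111)/(0.054951) = 0.778216;  |Δ| = 0.005810
p(0.778216) = 0.000077
z_5 = 0.778216 − 0.000077·(-0.005810)/(0.006088) = 0.778290;  |Δ| = 0.000073
|z_5 − z_4| = 0.000073 < 0.001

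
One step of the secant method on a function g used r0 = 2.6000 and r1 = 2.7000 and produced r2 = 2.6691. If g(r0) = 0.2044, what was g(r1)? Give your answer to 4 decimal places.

-0.0914

The secant line through (2.6000, 0.2044) and (2.7000, g(r1)) crosses zero at r2 = 2.6691.
So (2.6000, 0.2044), (2.7000, g(r1)), (2.6691, 0) are collinear:
g(r1) = 0.2044 · (2.7000 − 2.6691) / (2.6000 − 2.6691) = 0.2044 · (0.030900)/(-0.069100) = -0.091403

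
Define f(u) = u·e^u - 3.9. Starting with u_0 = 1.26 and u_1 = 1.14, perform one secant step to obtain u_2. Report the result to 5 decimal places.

1.18588

f(1.26) = 0.5420311, f(1.14) = -0.3354841
u_2 = 1.1400000 − (-0.3354841)·(1.1400000 − 1.2600000) / (-0.3354841 − 0.5420311) = 1.1400000 − (0.0402581)/(-0.8775151) = 1.1858774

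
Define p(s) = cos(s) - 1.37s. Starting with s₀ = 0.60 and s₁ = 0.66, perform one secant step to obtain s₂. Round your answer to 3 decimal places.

p(0.60) = 0.00334, p(0.66) = -0.11421
s₂ = 0.66000 − (-0.11421)·(0.66000 − 0.60000) / (-0.11421 − 0.00334) = 0.66000 − (-0.00685)/(-0.11754) = 0.60170

0.602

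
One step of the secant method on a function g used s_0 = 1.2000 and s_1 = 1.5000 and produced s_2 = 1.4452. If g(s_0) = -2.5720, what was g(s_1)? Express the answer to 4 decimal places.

0.5748

The secant line through (1.2000, -2.5720) and (1.5000, g(s_1)) crosses zero at s_2 = 1.4452.
So (1.2000, -2.5720), (1.5000, g(s_1)), (1.4452, 0) are collinear:
g(s_1) = -2.5720 · (1.5000 − 1.4452) / (1.2000 − 1.4452) = -2.5720 · (0.054800)/(-0.245200) = 0.574819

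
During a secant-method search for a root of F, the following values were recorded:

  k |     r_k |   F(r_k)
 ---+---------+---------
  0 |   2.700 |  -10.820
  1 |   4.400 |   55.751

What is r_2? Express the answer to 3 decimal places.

2.976

r_2 = 4.400 − 55.751·(4.400 − 2.700) / (55.751 − (-10.820))
   = 4.400 − (94.77670)/(66.57100) = 2.97631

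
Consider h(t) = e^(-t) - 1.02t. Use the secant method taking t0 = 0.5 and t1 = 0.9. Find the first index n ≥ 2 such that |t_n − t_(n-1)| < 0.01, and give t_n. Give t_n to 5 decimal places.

h(0.5) = 0.0965307, h(0.9) = -0.5114303
t2 = 0.9000000 − (-0.5114303)·(0.4000000)/(-0.6079610) = 0.5635111;  |Δ| = 0.3364889
h(0.5635111) = -0.0055743
t3 = 0.5635111 − (-0.0055743)·(-0.3364889)/(0.5058560) = 0.5598031;  |Δ| = 0.0037079
|t3 − t2| = 0.0037079 < 0.01

n = 3, t_n = 0.55980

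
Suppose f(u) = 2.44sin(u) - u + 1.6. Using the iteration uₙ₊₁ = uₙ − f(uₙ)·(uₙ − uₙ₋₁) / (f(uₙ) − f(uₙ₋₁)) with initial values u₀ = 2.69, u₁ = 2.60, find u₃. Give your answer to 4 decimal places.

f(2.69) = -0.025186, f(2.60) = 0.257823
u₂ = 2.600000 − 0.257823·(2.600000 − 2.690000) / (0.257823 − (-0.025186)) = 2.600000 − (-0.023204)/(0.283010) = 2.681991
f(2.681991) = 0.000373
u₃ = 2.681991 − 0.000373·(2.681991 − 2.600000) / (0.000373 − 0.257823) = 2.681991 − (0.000031)/(-0.257450) = 2.682109

2.6821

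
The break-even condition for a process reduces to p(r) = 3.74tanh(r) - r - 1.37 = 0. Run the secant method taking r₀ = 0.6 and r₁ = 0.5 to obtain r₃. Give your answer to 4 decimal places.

0.5773

p(0.6) = 0.038565, p(0.5) = -0.141682
r₂ = 0.500000 − (-0.141682)·(0.500000 − 0.600000) / (-0.141682 − 0.038565) = 0.500000 − (0.014168)/(-0.180247) = 0.578604
p(0.578604) = 0.002367
r₃ = 0.578604 − 0.002367·(0.578604 − 0.500000) / (0.002367 − (-0.141682)) = 0.578604 − (0.000186)/(0.144049) = 0.577312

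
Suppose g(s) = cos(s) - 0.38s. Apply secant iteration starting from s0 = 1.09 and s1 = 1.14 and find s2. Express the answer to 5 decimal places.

g(1.09) = 0.0482854, g(1.14) = -0.0156055
s2 = 1.1400000 − (-0.0156055)·(1.1400000 − 1.0900000) / (-0.0156055 − 0.0482854) = 1.1400000 − (-0.0007803)/(-0.0638909) = 1.1277874

1.12779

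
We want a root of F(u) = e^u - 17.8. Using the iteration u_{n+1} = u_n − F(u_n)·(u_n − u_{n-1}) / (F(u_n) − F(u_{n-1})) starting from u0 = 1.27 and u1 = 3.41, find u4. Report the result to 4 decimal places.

F(1.27) = -14.239147, F(3.41) = 12.465244
u2 = 3.410000 − 12.465244·(3.410000 − 1.270000) / (12.465244 − (-14.239147)) = 3.410000 − (26.675623)/(26.704392) = 2.411077
F(2.411077) = -6.654038
u3 = 2.411077 − (-6.654038)·(2.411077 − 3.410000) / (-6.654038 − 12.465244) = 2.411077 − (6.646869)/(-19.119282) = 2.758730
F(2.758730) = -2.020211
u4 = 2.758730 − (-2.020211)·(2.758730 − 2.411077) / (-2.020211 − (-6.654038)) = 2.758730 − (-0.702332)/(4.633827) = 2.910296

2.9103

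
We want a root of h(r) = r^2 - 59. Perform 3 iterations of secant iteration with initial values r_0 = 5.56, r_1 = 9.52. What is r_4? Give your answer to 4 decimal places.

h(5.56) = -28.086400, h(9.52) = 31.630400
r_2 = 9.520000 − 31.630400·(9.520000 − 5.560000) / (31.630400 − (-28.086400)) = 9.520000 − (125.256384)/(59.716800) = 7.422493
h(7.422493) = -3.906592
r_3 = 7.422493 − (-3.906592)·(7.422493 − 9.520000) / (-3.906592 − 31.630400) = 7.422493 − (8.194103)/(-35.536992) = 7.653073
h(7.653073) = -0.430475
r_4 = 7.653073 − (-0.430475)·(7.653073 − 7.422493) / (-0.430475 − (-3.906592)) = 7.653073 − (-0.099259)/(3.476117) = 7.681627

7.6816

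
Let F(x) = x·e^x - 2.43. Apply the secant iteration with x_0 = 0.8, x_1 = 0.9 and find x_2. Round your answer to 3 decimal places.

0.950

F(0.8) = -0.64957, F(0.9) = -0.21636
x_2 = 0.90000 − (-0.21636)·(0.90000 − 0.80000) / (-0.21636 − (-0.64957)) = 0.90000 − (-0.02164)/(0.43321) = 0.94994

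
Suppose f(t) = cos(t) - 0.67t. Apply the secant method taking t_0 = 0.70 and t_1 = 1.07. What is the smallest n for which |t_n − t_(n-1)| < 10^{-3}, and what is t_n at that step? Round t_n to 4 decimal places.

n = 4, t_n = 0.9128

f(0.70) = 0.295842, f(1.07) = -0.236776
t_2 = 1.070000 − (-0.236776)·(0.370000)/(-0.532618) = 0.905516;  |Δ| = 0.164484
f(0.905516) = 0.010584
t_3 = 0.905516 − 0.010584·(-0.164484)/(0.247359) = 0.912554;  |Δ| = 0.007038
f(0.912554) = 0.000316
t_4 = 0.912554 − 0.000316·(0.007038)/(-0.010267) = 0.912771;  |Δ| = 0.000217
|t_4 − t_3| = 0.000217 < 10^{-3}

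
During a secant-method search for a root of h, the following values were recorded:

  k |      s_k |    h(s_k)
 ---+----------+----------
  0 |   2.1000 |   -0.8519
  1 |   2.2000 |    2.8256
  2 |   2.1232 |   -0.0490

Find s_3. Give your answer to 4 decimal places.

2.1245

s_3 = 2.1232 − (-0.0490)·(2.1232 − 2.2000) / (-0.0490 − 2.8256)
   = 2.1232 − (0.003763)/(-2.874600) = 2.124509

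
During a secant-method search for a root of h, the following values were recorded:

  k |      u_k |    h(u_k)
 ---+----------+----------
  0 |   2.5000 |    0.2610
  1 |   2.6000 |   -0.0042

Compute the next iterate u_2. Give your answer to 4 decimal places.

2.5984

u_2 = 2.6000 − (-0.0042)·(2.6000 − 2.5000) / (-0.0042 − 0.2610)
   = 2.6000 − (-0.000420)/(-0.265200) = 2.598416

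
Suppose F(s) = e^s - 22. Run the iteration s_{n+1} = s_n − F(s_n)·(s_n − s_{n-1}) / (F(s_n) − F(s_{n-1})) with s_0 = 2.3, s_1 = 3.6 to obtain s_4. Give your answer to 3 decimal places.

F(2.3) = -12.02582, F(3.6) = 14.59823
s_2 = 3.60000 − 14.59823·(3.60000 − 2.30000) / (14.59823 − (-12.02582)) = 3.60000 − (18.97770)/(26.62405) = 2.88720
F(2.88720) = -4.05706
s_3 = 2.88720 − (-4.05706)·(2.88720 − 3.60000) / (-4.05706 − 14.59823) = 2.88720 − (2.89188)/(-18.65529) = 3.04221
F(3.04221) = -1.04843
s_4 = 3.04221 − (-1.04843)·(3.04221 − 2.88720) / (-1.04843 − (-4.05706)) = 3.04221 − (-0.16252)/(3.00863) = 3.09623

3.096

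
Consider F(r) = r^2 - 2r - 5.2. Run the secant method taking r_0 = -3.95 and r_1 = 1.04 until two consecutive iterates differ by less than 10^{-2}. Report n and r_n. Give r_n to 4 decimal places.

n = 8, r_n = -1.4900

F(-3.95) = 18.302500, F(1.04) = -6.198400
r_2 = 1.040000 − (-6.198400)·(4.990000)/(-24.500900) = -0.222403;  |Δ| = 1.262403
F(-0.222403) = -4.705730
r_3 = -0.222403 − (-4.705730)·(-1.262403)/(1.492670) = -4.202205;  |Δ| = 3.979802
F(-4.202205) = 20.862934
r_4 = -4.202205 − 20.862934·(-3.979802)/(25.568665) = -0.954857;  |Δ| = 3.247347
F(-0.954857) = -2.378533
r_5 = -0.954857 − (-2.378533)·(3.247347)/(-23.241467) = -1.287191;  |Δ| = 0.332334
F(-1.287191) = -0.968757
r_6 = -1.287191 − (-0.968757)·(-0.332334)/(1.409776) = -1.515561;  |Δ| = 0.228370
F(-1.515561) = 0.128048
r_7 = -1.515561 − 0.128048·(-0.228370)/(1.096805) = -1.488900;  |Δ| = 0.026661
F(-1.488900) = -0.005378
r_8 = -1.488900 − (-0.005378)·(0.026661)/(-0.133426) = -1.489974;  |Δ| = 0.001075
|r_8 − r_7| = 0.001075 < 10^{-2}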